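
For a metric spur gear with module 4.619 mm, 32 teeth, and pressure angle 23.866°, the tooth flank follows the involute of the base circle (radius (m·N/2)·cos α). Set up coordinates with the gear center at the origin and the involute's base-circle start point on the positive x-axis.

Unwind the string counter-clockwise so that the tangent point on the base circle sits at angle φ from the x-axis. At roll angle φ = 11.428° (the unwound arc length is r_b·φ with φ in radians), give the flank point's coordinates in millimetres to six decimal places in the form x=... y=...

x=68.915795 y=0.178050

pitch radius r_p = m·N/2 = 4.619·32/2 = 73.904000
base radius r_b = r_p·cos α = 73.904000·cos 23.866° = 67.584780
roll angle φ = 11.428° = 0.19945623 rad
x = r_b·(cos φ + φ·sin φ) = 67.584780·(0.98017446 + 0.19945623·0.19813637) = 68.915795
y = r_b·(sin φ − φ·cos φ) = 67.584780·(0.19813637 − 0.19945623·0.98017446) = 0.178050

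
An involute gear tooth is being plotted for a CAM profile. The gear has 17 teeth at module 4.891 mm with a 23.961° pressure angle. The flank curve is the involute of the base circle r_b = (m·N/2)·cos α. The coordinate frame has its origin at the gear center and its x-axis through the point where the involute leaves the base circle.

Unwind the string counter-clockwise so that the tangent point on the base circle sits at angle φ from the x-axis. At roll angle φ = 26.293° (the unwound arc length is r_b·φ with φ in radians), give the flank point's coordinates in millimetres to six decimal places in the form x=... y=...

pitch radius r_p = m·N/2 = 4.891·17/2 = 41.573500
base radius r_b = r_p·cos α = 41.573500·cos 23.961° = 37.990783
roll angle φ = 26.293° = 0.45889942 rad
x = r_b·(cos φ + φ·sin φ) = 37.990783·(0.89654056 + 0.45889942·0.44296166) = 41.782849
y = r_b·(sin φ − φ·cos φ) = 37.990783·(0.44296166 − 0.45889942·0.89654056) = 1.198219

x=41.782849 y=1.198219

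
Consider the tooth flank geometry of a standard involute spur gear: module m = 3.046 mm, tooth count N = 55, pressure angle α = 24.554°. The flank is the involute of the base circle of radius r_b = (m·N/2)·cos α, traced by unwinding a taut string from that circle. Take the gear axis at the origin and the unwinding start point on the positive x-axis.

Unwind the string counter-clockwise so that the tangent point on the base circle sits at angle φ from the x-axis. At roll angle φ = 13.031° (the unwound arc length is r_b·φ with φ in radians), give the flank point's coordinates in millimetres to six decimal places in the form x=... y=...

x=78.135236 y=0.297231

pitch radius r_p = m·N/2 = 3.046·55/2 = 83.765000
base radius r_b = r_p·cos α = 83.765000·cos 24.554° = 76.190133
roll angle φ = 13.031° = 0.22743385 rad
x = r_b·(cos φ + φ·sin φ) = 76.190133·(0.97424821 + 0.22743385·0.22547821) = 78.135236
y = r_b·(sin φ − φ·cos φ) = 76.190133·(0.22547821 − 0.22743385·0.97424821) = 0.297231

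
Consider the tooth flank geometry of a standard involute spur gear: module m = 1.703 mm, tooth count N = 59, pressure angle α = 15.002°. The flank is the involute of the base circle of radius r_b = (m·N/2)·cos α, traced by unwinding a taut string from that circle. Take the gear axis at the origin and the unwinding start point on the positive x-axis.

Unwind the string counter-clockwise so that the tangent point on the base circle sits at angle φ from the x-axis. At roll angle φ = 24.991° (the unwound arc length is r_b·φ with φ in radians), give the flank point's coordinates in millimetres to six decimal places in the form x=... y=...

x=52.924999 y=1.316901

pitch radius r_p = m·N/2 = 1.703·59/2 = 50.238500
base radius r_b = r_p·cos α = 50.238500·cos 15.002° = 48.526211
roll angle φ = 24.991° = 0.43617523 rad
x = r_b·(cos φ + φ·sin φ) = 48.526211·(0.90637416 + 0.43617523·0.42247589) = 52.924999
y = r_b·(sin φ − φ·cos φ) = 48.526211·(0.42247589 − 0.43617523·0.90637416) = 1.316901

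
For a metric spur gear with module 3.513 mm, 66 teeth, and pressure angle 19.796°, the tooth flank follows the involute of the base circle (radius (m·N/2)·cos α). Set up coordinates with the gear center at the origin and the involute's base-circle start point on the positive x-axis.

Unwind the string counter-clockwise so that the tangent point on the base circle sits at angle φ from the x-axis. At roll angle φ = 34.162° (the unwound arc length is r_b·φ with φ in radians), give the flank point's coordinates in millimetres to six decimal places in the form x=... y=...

pitch radius r_p = m·N/2 = 3.513·66/2 = 115.929000
base radius r_b = r_p·cos α = 115.929000·cos 19.796° = 109.078108
roll angle φ = 34.162° = 0.59623938 rad
x = r_b·(cos φ + φ·sin φ) = 109.078108·(0.82745318 + 0.59623938·0.56153471) = 126.777371
y = r_b·(sin φ − φ·cos φ) = 109.078108·(0.56153471 − 0.59623938·0.82745318) = 7.436350

x=126.777371 y=7.436350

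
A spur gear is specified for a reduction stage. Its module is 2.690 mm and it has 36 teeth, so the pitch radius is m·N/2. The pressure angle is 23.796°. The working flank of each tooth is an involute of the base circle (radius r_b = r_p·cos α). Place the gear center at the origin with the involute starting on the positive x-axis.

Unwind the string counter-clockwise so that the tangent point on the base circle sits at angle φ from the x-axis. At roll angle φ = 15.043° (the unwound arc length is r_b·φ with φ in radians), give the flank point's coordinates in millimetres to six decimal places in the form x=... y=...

x=45.804479 y=0.265435

pitch radius r_p = m·N/2 = 2.690·36/2 = 48.420000
base radius r_b = r_p·cos α = 48.420000·cos 23.796° = 44.303711
roll angle φ = 15.043° = 0.26254988 rad
x = r_b·(cos φ + φ·sin φ) = 44.303711·(0.96573131 + 0.26254988·0.25954389) = 45.804479
y = r_b·(sin φ − φ·cos φ) = 44.303711·(0.25954389 − 0.26254988·0.96573131) = 0.265435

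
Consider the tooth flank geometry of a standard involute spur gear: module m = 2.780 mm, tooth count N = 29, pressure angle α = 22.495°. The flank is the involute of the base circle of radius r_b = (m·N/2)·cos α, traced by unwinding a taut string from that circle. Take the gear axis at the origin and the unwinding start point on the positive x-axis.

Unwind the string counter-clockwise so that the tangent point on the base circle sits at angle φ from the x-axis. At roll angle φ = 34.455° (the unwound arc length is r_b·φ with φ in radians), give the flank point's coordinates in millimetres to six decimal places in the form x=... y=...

pitch radius r_p = m·N/2 = 2.780·29/2 = 40.310000
base radius r_b = r_p·cos α = 40.310000·cos 22.495° = 37.242930
roll angle φ = 34.455° = 0.60135319 rad
x = r_b·(cos φ + φ·sin φ) = 37.242930·(0.82457079 + 0.60135319·0.56575880) = 43.380254
y = r_b·(sin φ − φ·cos φ) = 37.242930·(0.56575880 − 0.60135319·0.82457079) = 2.603300

x=43.380254 y=2.603300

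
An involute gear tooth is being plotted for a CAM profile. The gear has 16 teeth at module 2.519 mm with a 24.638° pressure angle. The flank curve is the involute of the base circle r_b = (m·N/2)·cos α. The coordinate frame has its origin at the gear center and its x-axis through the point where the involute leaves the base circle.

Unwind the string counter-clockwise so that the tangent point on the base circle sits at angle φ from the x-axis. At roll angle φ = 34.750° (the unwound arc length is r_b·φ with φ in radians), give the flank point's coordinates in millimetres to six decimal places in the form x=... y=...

x=21.382788 y=1.312738

pitch radius r_p = m·N/2 = 2.519·16/2 = 20.152000
base radius r_b = r_p·cos α = 20.152000·cos 24.638° = 18.317358
roll angle φ = 34.750° = 0.60650192 rad
x = r_b·(cos φ + φ·sin φ) = 18.317358·(0.82164694 + 0.60650192·0.56999676) = 21.382788
y = r_b·(sin φ − φ·cos φ) = 18.317358·(0.56999676 − 0.60650192·0.82164694) = 1.312738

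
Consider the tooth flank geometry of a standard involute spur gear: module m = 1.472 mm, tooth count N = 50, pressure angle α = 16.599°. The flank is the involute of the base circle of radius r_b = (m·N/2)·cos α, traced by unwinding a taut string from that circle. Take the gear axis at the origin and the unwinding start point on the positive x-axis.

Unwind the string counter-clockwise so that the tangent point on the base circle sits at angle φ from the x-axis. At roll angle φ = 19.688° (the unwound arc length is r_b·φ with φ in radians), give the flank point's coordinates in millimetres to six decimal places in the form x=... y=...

x=37.287440 y=0.471347

pitch radius r_p = m·N/2 = 1.472·50/2 = 36.800000
base radius r_b = r_p·cos α = 36.800000·cos 16.599° = 35.266454
roll angle φ = 19.688° = 0.34362042 rad
x = r_b·(cos φ + φ·sin φ) = 35.266454·(0.94154113 + 0.34362042·0.33689807) = 37.287440
y = r_b·(sin φ − φ·cos φ) = 35.266454·(0.33689807 − 0.34362042·0.94154113) = 0.471347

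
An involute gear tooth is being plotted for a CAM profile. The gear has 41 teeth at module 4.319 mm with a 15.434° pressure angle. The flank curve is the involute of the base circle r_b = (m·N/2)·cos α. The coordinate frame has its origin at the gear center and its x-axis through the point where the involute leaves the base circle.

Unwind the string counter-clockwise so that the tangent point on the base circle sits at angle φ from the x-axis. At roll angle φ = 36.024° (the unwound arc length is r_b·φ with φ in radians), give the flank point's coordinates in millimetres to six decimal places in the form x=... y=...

x=100.584872 y=6.795265

pitch radius r_p = m·N/2 = 4.319·41/2 = 88.539500
base radius r_b = r_p·cos α = 88.539500·cos 15.434° = 85.346558
roll angle φ = 36.024° = 0.62873741 rad
x = r_b·(cos φ + φ·sin φ) = 85.346558·(0.80877071 + 0.62873741·0.58812408) = 100.584872
y = r_b·(sin φ − φ·cos φ) = 85.346558·(0.58812408 − 0.62873741·0.80877071) = 6.795265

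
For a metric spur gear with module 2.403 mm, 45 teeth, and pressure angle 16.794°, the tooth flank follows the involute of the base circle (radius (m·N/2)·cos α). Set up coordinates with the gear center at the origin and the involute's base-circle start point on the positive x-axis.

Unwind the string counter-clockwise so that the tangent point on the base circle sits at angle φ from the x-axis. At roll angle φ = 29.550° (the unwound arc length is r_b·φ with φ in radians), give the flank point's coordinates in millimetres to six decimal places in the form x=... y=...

pitch radius r_p = m·N/2 = 2.403·45/2 = 54.067500
base radius r_b = r_p·cos α = 54.067500·cos 16.794° = 51.761508
roll angle φ = 29.550° = 0.51574479 rad
x = r_b·(cos φ + φ·sin φ) = 51.761508·(0.86992564 + 0.51574479·0.49318290) = 58.194540
y = r_b·(sin φ − φ·cos φ) = 51.761508·(0.49318290 − 0.51574479·0.86992564) = 2.304592

x=58.194540 y=2.304592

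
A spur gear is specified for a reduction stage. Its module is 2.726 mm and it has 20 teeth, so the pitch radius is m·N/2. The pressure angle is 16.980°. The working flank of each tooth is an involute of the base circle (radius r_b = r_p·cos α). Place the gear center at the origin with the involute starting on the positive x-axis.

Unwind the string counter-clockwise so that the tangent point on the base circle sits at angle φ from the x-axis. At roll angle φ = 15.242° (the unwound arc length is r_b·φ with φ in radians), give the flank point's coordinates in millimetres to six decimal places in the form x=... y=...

x=26.977914 y=0.162453

pitch radius r_p = m·N/2 = 2.726·20/2 = 27.260000
base radius r_b = r_p·cos α = 27.260000·cos 16.980° = 26.071648
roll angle φ = 15.242° = 0.26602308 rad
x = r_b·(cos φ + φ·sin φ) = 26.071648·(0.96482404 + 0.26602308·0.26289650) = 26.977914
y = r_b·(sin φ − φ·cos φ) = 26.071648·(0.26289650 − 0.26602308·0.96482404) = 0.162453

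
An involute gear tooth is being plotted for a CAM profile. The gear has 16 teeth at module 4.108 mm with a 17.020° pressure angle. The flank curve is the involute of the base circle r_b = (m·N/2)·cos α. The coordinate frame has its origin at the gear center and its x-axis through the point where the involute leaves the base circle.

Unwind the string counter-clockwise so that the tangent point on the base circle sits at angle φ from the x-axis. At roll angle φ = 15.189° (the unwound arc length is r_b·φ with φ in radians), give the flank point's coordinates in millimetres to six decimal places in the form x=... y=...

x=32.509534 y=0.193782

pitch radius r_p = m·N/2 = 4.108·16/2 = 32.864000
base radius r_b = r_p·cos α = 32.864000·cos 17.020° = 31.424644
roll angle φ = 15.189° = 0.26509806 rad
x = r_b·(cos φ + φ·sin φ) = 31.424644·(0.96506681 + 0.26509806·0.26200390) = 32.509534
y = r_b·(sin φ − φ·cos φ) = 31.424644·(0.26200390 − 0.26509806·0.96506681) = 0.193782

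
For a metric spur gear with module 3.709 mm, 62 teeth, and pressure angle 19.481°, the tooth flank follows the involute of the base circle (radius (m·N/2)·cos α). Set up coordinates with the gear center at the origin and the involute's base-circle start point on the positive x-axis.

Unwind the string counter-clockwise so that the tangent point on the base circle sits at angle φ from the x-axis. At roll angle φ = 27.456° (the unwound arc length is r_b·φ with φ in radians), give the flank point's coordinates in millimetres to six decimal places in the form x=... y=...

pitch radius r_p = m·N/2 = 3.709·62/2 = 114.979000
base radius r_b = r_p·cos α = 114.979000·cos 19.481° = 108.396698
roll angle φ = 27.456° = 0.47919760 rad
x = r_b·(cos φ + φ·sin φ) = 108.396698·(0.88736517 + 0.47919760·0.46106730) = 120.136874
y = r_b·(sin φ − φ·cos φ) = 108.396698·(0.46106730 − 0.47919760·0.88736517) = 3.885376

x=120.136874 y=3.885376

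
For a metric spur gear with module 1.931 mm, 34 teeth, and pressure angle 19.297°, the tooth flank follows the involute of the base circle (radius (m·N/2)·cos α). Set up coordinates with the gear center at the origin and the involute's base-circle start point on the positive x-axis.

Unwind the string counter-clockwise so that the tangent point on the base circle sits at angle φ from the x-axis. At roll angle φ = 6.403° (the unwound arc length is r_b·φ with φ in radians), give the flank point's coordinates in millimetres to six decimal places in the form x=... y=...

pitch radius r_p = m·N/2 = 1.931·34/2 = 32.827000
base radius r_b = r_p·cos α = 32.827000·cos 19.297° = 30.982722
roll angle φ = 6.403° = 0.11175343 rad
x = r_b·(cos φ + φ·sin φ) = 30.982722·(0.99376208 + 0.11175343·0.11152097) = 31.175587
y = r_b·(sin φ − φ·cos φ) = 30.982722·(0.11152097 − 0.11175343·0.99376208) = 0.014396

x=31.175587 y=0.014396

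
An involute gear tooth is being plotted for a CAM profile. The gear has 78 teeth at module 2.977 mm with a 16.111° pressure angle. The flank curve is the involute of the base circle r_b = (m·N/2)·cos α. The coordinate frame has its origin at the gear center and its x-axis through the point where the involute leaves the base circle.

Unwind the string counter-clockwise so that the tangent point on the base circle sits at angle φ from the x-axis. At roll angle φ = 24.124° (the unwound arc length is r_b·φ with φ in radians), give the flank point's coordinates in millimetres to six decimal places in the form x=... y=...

x=120.996309 y=2.726359

pitch radius r_p = m·N/2 = 2.977·78/2 = 116.103000
base radius r_b = r_p·cos α = 116.103000·cos 16.111° = 111.543159
roll angle φ = 24.124° = 0.42104323 rad
x = r_b·(cos φ + φ·sin φ) = 111.543159·(0.91266306 + 0.42104323·0.40871279) = 120.996309
y = r_b·(sin φ − φ·cos φ) = 111.543159·(0.40871279 − 0.42104323·0.91266306) = 2.726359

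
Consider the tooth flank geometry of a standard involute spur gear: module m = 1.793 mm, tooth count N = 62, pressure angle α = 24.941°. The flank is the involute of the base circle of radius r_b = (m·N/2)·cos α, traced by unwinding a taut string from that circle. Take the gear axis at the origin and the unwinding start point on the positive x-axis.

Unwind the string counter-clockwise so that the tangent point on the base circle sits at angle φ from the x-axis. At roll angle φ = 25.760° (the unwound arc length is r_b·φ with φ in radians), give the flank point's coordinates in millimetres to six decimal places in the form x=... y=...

pitch radius r_p = m·N/2 = 1.793·62/2 = 55.583000
base radius r_b = r_p·cos α = 55.583000·cos 24.941° = 50.399468
roll angle φ = 25.760° = 0.44959682 rad
x = r_b·(cos φ + φ·sin φ) = 50.399468·(0.90062240 + 0.44959682·0.43460245) = 55.238738
y = r_b·(sin φ − φ·cos φ) = 50.399468·(0.43460245 − 0.44959682·0.90062240) = 1.496133

x=55.238738 y=1.496133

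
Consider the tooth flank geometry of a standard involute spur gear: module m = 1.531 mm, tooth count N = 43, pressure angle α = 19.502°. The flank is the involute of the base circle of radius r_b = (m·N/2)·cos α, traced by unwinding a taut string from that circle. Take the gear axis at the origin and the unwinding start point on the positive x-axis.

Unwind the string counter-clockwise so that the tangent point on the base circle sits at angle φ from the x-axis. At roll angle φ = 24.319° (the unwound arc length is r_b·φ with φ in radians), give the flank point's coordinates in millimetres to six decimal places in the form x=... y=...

x=33.698380 y=0.776709

pitch radius r_p = m·N/2 = 1.531·43/2 = 32.916500
base radius r_b = r_p·cos α = 32.916500·cos 19.502° = 31.028075
roll angle φ = 24.319° = 0.42444662 rad
x = r_b·(cos φ + φ·sin φ) = 31.028075·(0.91126676 + 0.42444662·0.41181657) = 33.698380
y = r_b·(sin φ − φ·cos φ) = 31.028075·(0.41181657 − 0.42444662·0.91126676) = 0.776709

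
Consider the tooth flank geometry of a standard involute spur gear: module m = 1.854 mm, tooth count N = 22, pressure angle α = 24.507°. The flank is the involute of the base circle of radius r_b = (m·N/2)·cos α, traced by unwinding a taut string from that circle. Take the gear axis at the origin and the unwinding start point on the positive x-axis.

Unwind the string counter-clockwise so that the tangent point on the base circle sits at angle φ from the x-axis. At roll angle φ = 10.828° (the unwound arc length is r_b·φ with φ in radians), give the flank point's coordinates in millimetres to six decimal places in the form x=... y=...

pitch radius r_p = m·N/2 = 1.854·22/2 = 20.394000
base radius r_b = r_p·cos α = 20.394000·cos 24.507° = 18.556717
roll angle φ = 10.828° = 0.18898425 rad
x = r_b·(cos φ + φ·sin φ) = 18.556717·(0.98219556 + 0.18898425·0.18786133) = 18.885141
y = r_b·(sin φ − φ·cos φ) = 18.556717·(0.18786133 − 0.18898425·0.98219556) = 0.041601

x=18.885141 y=0.041601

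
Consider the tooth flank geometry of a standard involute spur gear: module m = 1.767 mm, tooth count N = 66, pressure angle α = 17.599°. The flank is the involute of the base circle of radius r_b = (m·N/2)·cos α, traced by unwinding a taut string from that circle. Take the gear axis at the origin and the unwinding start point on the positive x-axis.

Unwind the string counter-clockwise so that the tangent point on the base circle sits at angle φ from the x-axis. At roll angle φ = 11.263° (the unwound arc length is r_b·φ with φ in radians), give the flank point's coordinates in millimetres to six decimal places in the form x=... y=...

pitch radius r_p = m·N/2 = 1.767·66/2 = 58.311000
base radius r_b = r_p·cos α = 58.311000·cos 17.599° = 55.581809
roll angle φ = 11.263° = 0.19657643 rad
x = r_b·(cos φ + φ·sin φ) = 55.581809·(0.98074099 + 0.19657643·0.19531285) = 56.645361
y = r_b·(sin φ − φ·cos φ) = 55.581809·(0.19531285 − 0.19657643·0.98074099) = 0.140193

x=56.645361 y=0.140193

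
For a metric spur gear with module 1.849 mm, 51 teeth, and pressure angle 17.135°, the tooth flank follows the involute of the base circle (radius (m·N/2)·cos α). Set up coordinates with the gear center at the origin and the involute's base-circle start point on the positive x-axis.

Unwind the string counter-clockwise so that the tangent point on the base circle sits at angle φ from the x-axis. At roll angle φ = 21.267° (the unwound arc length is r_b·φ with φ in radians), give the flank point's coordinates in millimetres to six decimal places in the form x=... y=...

x=48.054414 y=0.757519

pitch radius r_p = m·N/2 = 1.849·51/2 = 47.149500
base radius r_b = r_p·cos α = 47.149500·cos 17.135° = 45.056685
roll angle φ = 21.267° = 0.37117917 rad
x = r_b·(cos φ + φ·sin φ) = 45.056685·(0.93190029 + 0.37117917·0.36271455) = 48.054414
y = r_b·(sin φ − φ·cos φ) = 45.056685·(0.36271455 − 0.37117917·0.93190029) = 0.757519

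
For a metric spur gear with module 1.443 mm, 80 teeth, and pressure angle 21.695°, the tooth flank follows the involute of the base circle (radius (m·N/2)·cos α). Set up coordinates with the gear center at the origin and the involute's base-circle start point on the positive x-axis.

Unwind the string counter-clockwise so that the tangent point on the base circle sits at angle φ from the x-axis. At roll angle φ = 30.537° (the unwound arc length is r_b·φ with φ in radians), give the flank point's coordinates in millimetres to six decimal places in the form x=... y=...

x=60.716158 y=2.630402

pitch radius r_p = m·N/2 = 1.443·80/2 = 57.720000
base radius r_b = r_p·cos α = 57.720000·cos 21.695° = 53.631394
roll angle φ = 30.537° = 0.53297119 rad
x = r_b·(cos φ + φ·sin φ) = 53.631394·(0.86130123 + 0.53297119·0.50809467) = 60.716158
y = r_b·(sin φ − φ·cos φ) = 53.631394·(0.50809467 − 0.53297119·0.86130123) = 2.630402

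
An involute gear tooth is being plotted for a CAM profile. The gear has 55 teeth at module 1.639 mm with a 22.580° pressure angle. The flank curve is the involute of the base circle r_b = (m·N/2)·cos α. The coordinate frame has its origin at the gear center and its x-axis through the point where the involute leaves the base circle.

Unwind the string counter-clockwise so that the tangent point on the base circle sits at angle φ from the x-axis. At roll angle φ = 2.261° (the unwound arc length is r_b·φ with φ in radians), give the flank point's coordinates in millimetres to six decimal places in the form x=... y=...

pitch radius r_p = m·N/2 = 1.639·55/2 = 45.072500
base radius r_b = r_p·cos α = 45.072500·cos 22.580° = 41.617436
roll angle φ = 2.261° = 0.03946189 rad
x = r_b·(cos φ + φ·sin φ) = 41.617436·(0.99922148 + 0.03946189·0.03945165) = 41.649828
y = r_b·(sin φ − φ·cos φ) = 41.617436·(0.03945165 − 0.03946189·0.99922148) = 0.000852

x=41.649828 y=0.000852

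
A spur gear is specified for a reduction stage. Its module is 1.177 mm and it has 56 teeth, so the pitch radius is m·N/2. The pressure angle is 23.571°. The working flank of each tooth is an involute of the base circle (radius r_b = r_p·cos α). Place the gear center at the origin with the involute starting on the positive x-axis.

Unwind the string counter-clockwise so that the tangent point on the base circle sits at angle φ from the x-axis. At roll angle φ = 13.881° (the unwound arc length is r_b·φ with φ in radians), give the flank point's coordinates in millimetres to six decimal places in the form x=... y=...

pitch radius r_p = m·N/2 = 1.177·56/2 = 32.956000
base radius r_b = r_p·cos α = 32.956000·cos 23.571° = 30.206324
roll angle φ = 13.881° = 0.24226915 rad
x = r_b·(cos φ + φ·sin φ) = 30.206324·(0.97079609 + 0.24226915·0.23990613) = 31.079829
y = r_b·(sin φ − φ·cos φ) = 30.206324·(0.23990613 − 0.24226915·0.97079609) = 0.142338

x=31.079829 y=0.142338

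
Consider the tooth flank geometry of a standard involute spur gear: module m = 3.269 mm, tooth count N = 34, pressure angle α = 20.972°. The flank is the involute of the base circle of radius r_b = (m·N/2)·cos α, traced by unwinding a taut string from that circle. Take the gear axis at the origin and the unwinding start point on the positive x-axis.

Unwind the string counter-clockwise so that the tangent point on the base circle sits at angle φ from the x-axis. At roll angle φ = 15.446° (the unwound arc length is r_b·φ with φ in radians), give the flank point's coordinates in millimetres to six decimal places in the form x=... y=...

x=53.743088 y=0.336431

pitch radius r_p = m·N/2 = 3.269·34/2 = 55.573000
base radius r_b = r_p·cos α = 55.573000·cos 20.972° = 51.891591
roll angle φ = 15.446° = 0.26958356 rad
x = r_b·(cos φ + φ·sin φ) = 51.891591·(0.96388189 + 0.26958356·0.26633006) = 53.743088
y = r_b·(sin φ − φ·cos φ) = 51.891591·(0.26633006 − 0.26958356·0.96388189) = 0.336431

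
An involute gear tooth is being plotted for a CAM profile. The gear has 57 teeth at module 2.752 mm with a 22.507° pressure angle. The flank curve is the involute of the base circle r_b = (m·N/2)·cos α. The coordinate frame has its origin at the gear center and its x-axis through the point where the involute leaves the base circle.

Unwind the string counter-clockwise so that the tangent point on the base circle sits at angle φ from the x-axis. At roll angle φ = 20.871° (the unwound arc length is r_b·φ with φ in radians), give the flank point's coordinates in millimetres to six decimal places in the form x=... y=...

pitch radius r_p = m·N/2 = 2.752·57/2 = 78.432000
base radius r_b = r_p·cos α = 78.432000·cos 22.507° = 72.458052
roll angle φ = 20.871° = 0.36426767 rad
x = r_b·(cos φ + φ·sin φ) = 72.458052·(0.93438492 + 0.36426767·0.35626511) = 77.107017
y = r_b·(sin φ − φ·cos φ) = 72.458052·(0.35626511 − 0.36426767·0.93438492) = 1.152003

x=77.107017 y=1.152003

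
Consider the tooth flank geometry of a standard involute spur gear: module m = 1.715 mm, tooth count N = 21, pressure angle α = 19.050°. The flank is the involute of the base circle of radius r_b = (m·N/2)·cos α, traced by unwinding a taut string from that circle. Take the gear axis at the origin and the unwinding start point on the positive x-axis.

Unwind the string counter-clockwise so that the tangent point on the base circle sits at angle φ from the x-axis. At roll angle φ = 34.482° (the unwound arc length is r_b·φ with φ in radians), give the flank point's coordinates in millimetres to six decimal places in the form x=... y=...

pitch radius r_p = m·N/2 = 1.715·21/2 = 18.007500
base radius r_b = r_p·cos α = 18.007500·cos 19.050° = 17.021303
roll angle φ = 34.482° = 0.60182443 rad
x = r_b·(cos φ + φ·sin φ) = 17.021303·(0.82430409 + 0.60182443·0.56614730) = 19.830250
y = r_b·(sin φ − φ·cos φ) = 17.021303·(0.56614730 − 0.60182443·0.82430409) = 1.192529

x=19.830250 y=1.192529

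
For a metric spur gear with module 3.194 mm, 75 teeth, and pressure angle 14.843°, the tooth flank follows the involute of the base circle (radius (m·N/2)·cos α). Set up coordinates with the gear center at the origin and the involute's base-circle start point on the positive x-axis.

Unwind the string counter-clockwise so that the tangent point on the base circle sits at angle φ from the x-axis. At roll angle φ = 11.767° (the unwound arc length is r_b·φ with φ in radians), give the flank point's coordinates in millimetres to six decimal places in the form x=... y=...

x=118.194241 y=0.332891

pitch radius r_p = m·N/2 = 3.194·75/2 = 119.775000
base radius r_b = r_p·cos α = 119.775000·cos 14.843° = 115.778277
roll angle φ = 11.767° = 0.20537289 rad
x = r_b·(cos φ + φ·sin φ) = 115.778277·(0.97898501 + 0.20537289·0.20393223) = 118.194241
y = r_b·(sin φ − φ·cos φ) = 115.778277·(0.20393223 − 0.20537289·0.97898501) = 0.332891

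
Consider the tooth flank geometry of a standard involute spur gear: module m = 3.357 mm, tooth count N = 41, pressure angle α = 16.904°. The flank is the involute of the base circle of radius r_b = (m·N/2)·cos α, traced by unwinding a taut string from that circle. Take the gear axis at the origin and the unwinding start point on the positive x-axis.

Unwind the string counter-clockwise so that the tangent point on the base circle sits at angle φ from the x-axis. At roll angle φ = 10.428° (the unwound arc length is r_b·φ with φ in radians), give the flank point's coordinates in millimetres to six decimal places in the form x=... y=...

x=66.926626 y=0.131886

pitch radius r_p = m·N/2 = 3.357·41/2 = 68.818500
base radius r_b = r_p·cos α = 68.818500·cos 16.904° = 65.845079
roll angle φ = 10.428° = 0.18200293 rad
x = r_b·(cos φ + φ·sin φ) = 65.845079·(0.98348314 + 0.18200293·0.18099979) = 66.926626
y = r_b·(sin φ − φ·cos φ) = 65.845079·(0.18099979 − 0.18200293·0.98348314) = 0.131886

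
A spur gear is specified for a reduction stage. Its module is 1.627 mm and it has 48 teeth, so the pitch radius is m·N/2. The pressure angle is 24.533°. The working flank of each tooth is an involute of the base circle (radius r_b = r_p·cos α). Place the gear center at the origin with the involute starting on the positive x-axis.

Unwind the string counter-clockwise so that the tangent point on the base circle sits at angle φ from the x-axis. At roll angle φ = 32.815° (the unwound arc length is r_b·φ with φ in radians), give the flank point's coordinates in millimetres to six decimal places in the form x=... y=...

pitch radius r_p = m·N/2 = 1.627·48/2 = 39.048000
base radius r_b = r_p·cos α = 39.048000·cos 24.533° = 35.522835
roll angle φ = 32.815° = 0.57272979 rad
x = r_b·(cos φ + φ·sin φ) = 35.522835·(0.84042476 + 0.57272979·0.54192825) = 40.879793
y = r_b·(sin φ − φ·cos φ) = 35.522835·(0.54192825 − 0.57272979·0.84042476) = 2.152398

x=40.879793 y=2.152398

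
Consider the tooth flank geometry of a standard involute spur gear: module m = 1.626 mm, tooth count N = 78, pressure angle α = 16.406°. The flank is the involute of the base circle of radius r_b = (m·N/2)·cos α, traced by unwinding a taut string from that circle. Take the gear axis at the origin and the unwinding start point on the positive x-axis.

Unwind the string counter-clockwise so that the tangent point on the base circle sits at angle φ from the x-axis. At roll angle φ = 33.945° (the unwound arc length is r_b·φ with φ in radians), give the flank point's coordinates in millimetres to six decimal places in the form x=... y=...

pitch radius r_p = m·N/2 = 1.626·78/2 = 63.414000
base radius r_b = r_p·cos α = 63.414000·cos 16.406° = 60.832061
roll angle φ = 33.945° = 0.59245201 rad
x = r_b·(cos φ + φ·sin φ) = 60.832061·(0.82957398 + 0.59245201·0.55839683) = 70.589360
y = r_b·(sin φ − φ·cos φ) = 60.832061·(0.55839683 − 0.59245201·0.82957398) = 4.070520

x=70.589360 y=4.070520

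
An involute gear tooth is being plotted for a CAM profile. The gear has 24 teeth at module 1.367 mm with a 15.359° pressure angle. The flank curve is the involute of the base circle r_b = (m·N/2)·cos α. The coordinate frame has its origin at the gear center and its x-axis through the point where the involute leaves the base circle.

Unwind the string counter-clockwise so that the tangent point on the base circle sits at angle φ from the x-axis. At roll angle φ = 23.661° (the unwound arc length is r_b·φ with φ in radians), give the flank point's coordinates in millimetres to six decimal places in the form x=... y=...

pitch radius r_p = m·N/2 = 1.367·24/2 = 16.404000
base radius r_b = r_p·cos α = 16.404000·cos 15.359° = 15.818134
roll angle φ = 23.661° = 0.41296235 rad
x = r_b·(cos φ + φ·sin φ) = 15.818134·(0.91593598 + 0.41296235·0.40132441) = 17.109967
y = r_b·(sin φ − φ·cos φ) = 15.818134·(0.40132441 − 0.41296235·0.91593598) = 0.365040

x=17.109967 y=0.365040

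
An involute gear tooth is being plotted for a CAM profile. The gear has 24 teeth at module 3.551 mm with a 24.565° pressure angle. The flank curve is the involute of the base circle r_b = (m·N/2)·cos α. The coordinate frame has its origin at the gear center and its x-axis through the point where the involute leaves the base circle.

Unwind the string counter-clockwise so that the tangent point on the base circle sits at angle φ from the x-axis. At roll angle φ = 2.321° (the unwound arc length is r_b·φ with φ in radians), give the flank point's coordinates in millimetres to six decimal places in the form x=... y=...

pitch radius r_p = m·N/2 = 3.551·24/2 = 42.612000
base radius r_b = r_p·cos α = 42.612000·cos 24.565° = 38.755198
roll angle φ = 2.321° = 0.04050909 rad
x = r_b·(cos φ + φ·sin φ) = 38.755198·(0.99917962 + 0.04050909·0.04049801) = 38.786983
y = r_b·(sin φ − φ·cos φ) = 38.755198·(0.04049801 − 0.04050909·0.99917962) = 0.000859

x=38.786983 y=0.000859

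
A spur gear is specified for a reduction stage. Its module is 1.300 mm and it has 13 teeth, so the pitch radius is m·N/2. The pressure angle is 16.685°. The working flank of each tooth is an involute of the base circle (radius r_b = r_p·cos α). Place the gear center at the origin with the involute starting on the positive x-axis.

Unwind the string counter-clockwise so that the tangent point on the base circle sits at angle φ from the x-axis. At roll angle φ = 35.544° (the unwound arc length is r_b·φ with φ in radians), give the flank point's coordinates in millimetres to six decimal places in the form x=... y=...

pitch radius r_p = m·N/2 = 1.300·13/2 = 8.450000
base radius r_b = r_p·cos α = 8.450000·cos 16.685° = 8.094236
roll angle φ = 35.544° = 0.62035983 rad
x = r_b·(cos φ + φ·sin φ) = 8.094236·(0.81366933 + 0.62035983·0.58132798) = 9.505076
y = r_b·(sin φ − φ·cos φ) = 8.094236·(0.58132798 − 0.62035983·0.81366933) = 0.619696

x=9.505076 y=0.619696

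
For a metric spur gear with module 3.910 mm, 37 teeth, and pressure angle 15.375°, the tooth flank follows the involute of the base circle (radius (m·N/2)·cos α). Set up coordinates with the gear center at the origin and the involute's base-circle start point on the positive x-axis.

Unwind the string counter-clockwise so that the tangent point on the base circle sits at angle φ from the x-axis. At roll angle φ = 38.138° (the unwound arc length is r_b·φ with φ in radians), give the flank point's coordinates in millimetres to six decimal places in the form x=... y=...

pitch radius r_p = m·N/2 = 3.910·37/2 = 72.335000
base radius r_b = r_p·cos α = 72.335000·cos 15.375° = 69.746216
roll angle φ = 38.138° = 0.66563367 rad
x = r_b·(cos φ + φ·sin φ) = 69.746216·(0.78652562 + 0.66563367·0.61755765) = 83.527565
y = r_b·(sin φ − φ·cos φ) = 69.746216·(0.61755765 − 0.66563367·0.78652562) = 6.557520

x=83.527565 y=6.557520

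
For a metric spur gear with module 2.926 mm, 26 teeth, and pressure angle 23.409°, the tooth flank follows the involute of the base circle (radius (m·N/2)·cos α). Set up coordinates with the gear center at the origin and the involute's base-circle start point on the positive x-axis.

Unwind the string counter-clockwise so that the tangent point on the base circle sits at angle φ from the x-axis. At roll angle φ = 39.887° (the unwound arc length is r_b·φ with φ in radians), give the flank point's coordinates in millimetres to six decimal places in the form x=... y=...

x=42.368262 y=3.738732

pitch radius r_p = m·N/2 = 2.926·26/2 = 38.038000
base radius r_b = r_p·cos α = 38.038000·cos 23.409° = 34.907177
roll angle φ = 39.887° = 0.69615948 rad
x = r_b·(cos φ + φ·sin φ) = 34.907177·(0.76731067 + 0.69615948·0.64127555) = 42.368262
y = r_b·(sin φ − φ·cos φ) = 34.907177·(0.64127555 − 0.69615948·0.76731067) = 3.738732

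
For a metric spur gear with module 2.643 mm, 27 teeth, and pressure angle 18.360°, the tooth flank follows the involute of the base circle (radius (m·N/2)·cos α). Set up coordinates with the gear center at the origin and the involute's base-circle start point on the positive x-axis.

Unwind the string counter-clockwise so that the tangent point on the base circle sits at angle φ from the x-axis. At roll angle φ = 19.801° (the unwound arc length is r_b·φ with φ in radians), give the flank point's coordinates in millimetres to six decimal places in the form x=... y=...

x=35.826517 y=0.460381

pitch radius r_p = m·N/2 = 2.643·27/2 = 35.680500
base radius r_b = r_p·cos α = 35.680500·cos 18.360° = 33.864225
roll angle φ = 19.801° = 0.34559265 rad
x = r_b·(cos φ + φ·sin φ) = 33.864225·(0.94087486 + 0.34559265·0.33875434) = 35.826517
y = r_b·(sin φ − φ·cos φ) = 33.864225·(0.33875434 − 0.34559265·0.94087486) = 0.460381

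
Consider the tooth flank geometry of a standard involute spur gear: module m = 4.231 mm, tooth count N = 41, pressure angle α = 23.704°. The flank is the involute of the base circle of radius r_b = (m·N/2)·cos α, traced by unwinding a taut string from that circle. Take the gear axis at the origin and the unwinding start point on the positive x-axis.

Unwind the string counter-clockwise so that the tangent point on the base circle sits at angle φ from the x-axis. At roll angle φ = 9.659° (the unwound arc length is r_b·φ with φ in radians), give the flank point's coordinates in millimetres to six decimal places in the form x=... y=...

pitch radius r_p = m·N/2 = 4.231·41/2 = 86.735500
base radius r_b = r_p·cos α = 86.735500·cos 23.704° = 79.418019
roll angle φ = 9.659° = 0.16858135 rad
x = r_b·(cos φ + φ·sin φ) = 79.418019·(0.98582379 + 0.16858135·0.16778398) = 80.538530
y = r_b·(sin φ − φ·cos φ) = 79.418019·(0.16778398 − 0.16858135·0.98582379) = 0.126471

x=80.538530 y=0.126471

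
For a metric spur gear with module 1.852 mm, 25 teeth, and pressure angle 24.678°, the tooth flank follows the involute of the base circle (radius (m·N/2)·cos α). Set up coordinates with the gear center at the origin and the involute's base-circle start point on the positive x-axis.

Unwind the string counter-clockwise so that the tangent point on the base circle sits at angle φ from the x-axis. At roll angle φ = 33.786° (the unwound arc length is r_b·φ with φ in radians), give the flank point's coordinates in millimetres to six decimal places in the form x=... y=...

pitch radius r_p = m·N/2 = 1.852·25/2 = 23.150000
base radius r_b = r_p·cos α = 23.150000·cos 24.678° = 21.035677
roll angle φ = 33.786° = 0.58967694 rad
x = r_b·(cos φ + φ·sin φ) = 21.035677·(0.83112037 + 0.58967694·0.55609255) = 24.381093
y = r_b·(sin φ − φ·cos φ) = 21.035677·(0.55609255 − 0.58967694·0.83112037) = 1.388355

x=24.381093 y=1.388355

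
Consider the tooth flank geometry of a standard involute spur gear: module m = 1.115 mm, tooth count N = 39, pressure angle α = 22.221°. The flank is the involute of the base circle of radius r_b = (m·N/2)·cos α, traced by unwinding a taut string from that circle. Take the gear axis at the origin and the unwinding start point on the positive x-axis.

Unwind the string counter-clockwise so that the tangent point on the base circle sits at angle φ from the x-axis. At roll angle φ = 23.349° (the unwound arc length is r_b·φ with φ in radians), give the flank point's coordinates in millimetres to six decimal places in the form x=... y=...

x=21.730284 y=0.446561

pitch radius r_p = m·N/2 = 1.115·39/2 = 21.742500
base radius r_b = r_p·cos α = 21.742500·cos 22.221° = 20.127729
roll angle φ = 23.349° = 0.40751693 rad
x = r_b·(cos φ + φ·sin φ) = 20.127729·(0.91810777 + 0.40751693·0.39633082) = 21.730284
y = r_b·(sin φ − φ·cos φ) = 20.127729·(0.39633082 − 0.40751693·0.91810777) = 0.446561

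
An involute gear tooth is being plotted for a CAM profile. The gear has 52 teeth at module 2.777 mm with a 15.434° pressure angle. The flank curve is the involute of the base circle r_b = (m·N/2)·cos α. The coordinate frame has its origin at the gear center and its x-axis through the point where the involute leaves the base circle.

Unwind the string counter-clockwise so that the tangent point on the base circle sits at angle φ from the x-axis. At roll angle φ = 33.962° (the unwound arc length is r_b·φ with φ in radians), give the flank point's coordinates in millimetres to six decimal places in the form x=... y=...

pitch radius r_p = m·N/2 = 2.777·52/2 = 72.202000
base radius r_b = r_p·cos α = 72.202000·cos 15.434° = 69.598226
roll angle φ = 33.962° = 0.59274872 rad
x = r_b·(cos φ + φ·sin φ) = 69.598226·(0.82940826 + 0.59274872·0.55864294) = 80.771745
y = r_b·(sin φ − φ·cos φ) = 69.598226·(0.55864294 − 0.59274872·0.82940826) = 4.663934

x=80.771745 y=4.663934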